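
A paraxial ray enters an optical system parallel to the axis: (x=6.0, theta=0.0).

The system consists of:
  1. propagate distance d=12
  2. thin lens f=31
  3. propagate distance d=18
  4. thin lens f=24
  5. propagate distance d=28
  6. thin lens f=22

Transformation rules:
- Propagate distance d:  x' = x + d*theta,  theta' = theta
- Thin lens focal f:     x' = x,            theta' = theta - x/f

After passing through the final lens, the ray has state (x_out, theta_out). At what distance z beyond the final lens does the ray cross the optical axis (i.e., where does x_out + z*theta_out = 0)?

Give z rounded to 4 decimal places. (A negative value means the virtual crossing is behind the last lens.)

Answer: -176.9778

Derivation:
Initial: x=6.0000 theta=0.0000
After 1 (propagate distance d=12): x=6.0000 theta=0.0000
After 2 (thin lens f=31): x=6.0000 theta=-6/31 (≈-0.1935)
After 3 (propagate distance d=18): x=78/31 (≈2.5161) theta=-6/31 (≈-0.1935)
After 4 (thin lens f=24): x=78/31 (≈2.5161) theta=-37/124 (≈-0.2984)
After 5 (propagate distance d=28): x=-181/31 (≈-5.8387) theta=-37/124 (≈-0.2984)
After 6 (thin lens f=22): x=-181/31 (≈-5.8387) theta=-45/1364 (≈-0.0330)
z_focus = -x_out/theta_out = -(-181/31)/(-45/1364) = -7964/45 ≈ -176.9778
Rounded to 4 decimal places: z = -176.9778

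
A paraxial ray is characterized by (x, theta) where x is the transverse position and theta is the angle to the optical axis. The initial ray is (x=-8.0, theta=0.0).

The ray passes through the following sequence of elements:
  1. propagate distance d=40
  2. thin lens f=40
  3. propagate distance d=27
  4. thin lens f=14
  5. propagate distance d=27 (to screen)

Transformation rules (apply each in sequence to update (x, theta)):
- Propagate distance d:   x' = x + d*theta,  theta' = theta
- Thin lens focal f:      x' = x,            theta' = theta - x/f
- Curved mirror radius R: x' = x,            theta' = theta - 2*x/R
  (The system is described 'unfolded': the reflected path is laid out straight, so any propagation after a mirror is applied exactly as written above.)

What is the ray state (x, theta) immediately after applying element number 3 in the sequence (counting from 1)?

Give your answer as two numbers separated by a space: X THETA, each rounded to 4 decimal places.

Answer: -2.6000 0.2000

Derivation:
Initial: x=-8.0000 theta=0.0000
After 1 (propagate distance d=40): x=-8.0000 theta=0.0000
After 2 (thin lens f=40): x=-8.0000 theta=0.2000
After 3 (propagate distance d=27): x=-2.6000 theta=0.2000
Rounded to 4 decimal places: x = -2.6000, theta = 0.2000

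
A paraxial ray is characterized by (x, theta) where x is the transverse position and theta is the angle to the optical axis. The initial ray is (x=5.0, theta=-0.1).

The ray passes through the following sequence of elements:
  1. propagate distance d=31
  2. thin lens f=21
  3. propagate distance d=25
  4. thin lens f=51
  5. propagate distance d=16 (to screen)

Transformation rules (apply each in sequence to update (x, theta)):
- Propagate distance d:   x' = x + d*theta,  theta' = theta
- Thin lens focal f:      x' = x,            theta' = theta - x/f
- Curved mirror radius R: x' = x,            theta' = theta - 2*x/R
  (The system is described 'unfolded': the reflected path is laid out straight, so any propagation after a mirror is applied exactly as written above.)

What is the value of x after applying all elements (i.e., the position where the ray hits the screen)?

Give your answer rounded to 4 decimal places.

Initial: x=5.0000 theta=-0.1000
After 1 (propagate distance d=31): x=1.9000 theta=-0.1000
After 2 (thin lens f=21): x=1.9000 theta=-4/21 (≈-0.1905)
After 3 (propagate distance d=25): x=-601/210 (≈-2.8619) theta=-4/21 (≈-0.1905)
After 4 (thin lens f=51): x=-601/210 (≈-2.8619) theta=-1439/10710 (≈-0.1344)
After 5 (propagate distance d=16 (to screen)): x=-10735/2142 (≈-5.0117) theta=-1439/10710 (≈-0.1344)
Rounded to 4 decimal places: x = -5.0117

Answer: -5.0117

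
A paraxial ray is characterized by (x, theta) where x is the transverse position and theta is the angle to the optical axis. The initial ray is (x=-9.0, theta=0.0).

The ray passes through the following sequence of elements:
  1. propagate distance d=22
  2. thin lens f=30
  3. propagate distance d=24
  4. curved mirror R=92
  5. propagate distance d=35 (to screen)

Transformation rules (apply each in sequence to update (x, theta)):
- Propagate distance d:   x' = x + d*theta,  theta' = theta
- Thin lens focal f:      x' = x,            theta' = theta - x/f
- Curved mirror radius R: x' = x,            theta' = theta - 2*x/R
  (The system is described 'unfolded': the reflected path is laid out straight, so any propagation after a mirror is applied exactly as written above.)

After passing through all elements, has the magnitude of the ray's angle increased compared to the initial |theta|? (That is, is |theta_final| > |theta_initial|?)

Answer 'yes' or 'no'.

Answer: yes

Derivation:
Initial: x=-9.0000 theta=0.0000
After 1 (propagate distance d=22): x=-9.0000 theta=0.0000
After 2 (thin lens f=30): x=-9.0000 theta=0.3000
After 3 (propagate distance d=24): x=-1.8000 theta=0.3000
After 4 (curved mirror R=92): x=-1.8000 theta=39/115 (≈0.3391)
After 5 (propagate distance d=35 (to screen)): x=1158/115 (≈10.0696) theta=39/115 (≈0.3391)
|theta_initial|=0.0000 |theta_final|=39/115 (≈0.3391) -> increased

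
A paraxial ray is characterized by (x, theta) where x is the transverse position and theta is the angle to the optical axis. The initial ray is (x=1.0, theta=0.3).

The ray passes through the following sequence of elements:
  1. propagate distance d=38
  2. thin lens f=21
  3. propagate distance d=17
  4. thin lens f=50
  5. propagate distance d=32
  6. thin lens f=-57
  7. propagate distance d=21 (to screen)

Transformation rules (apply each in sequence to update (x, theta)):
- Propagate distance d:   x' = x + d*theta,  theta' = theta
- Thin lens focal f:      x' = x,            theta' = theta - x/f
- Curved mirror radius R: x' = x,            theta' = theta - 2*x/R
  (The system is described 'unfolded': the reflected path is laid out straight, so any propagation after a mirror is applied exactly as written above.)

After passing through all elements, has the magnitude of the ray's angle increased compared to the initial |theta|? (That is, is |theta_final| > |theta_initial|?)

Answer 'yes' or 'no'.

Initial: x=1.0000 theta=0.3000
After 1 (propagate distance d=38): x=12.4000 theta=0.3000
After 2 (thin lens f=21): x=12.4000 theta=-61/210 (≈-0.2905)
After 3 (propagate distance d=17): x=1567/210 (≈7.4619) theta=-61/210 (≈-0.2905)
After 4 (thin lens f=50): x=1567/210 (≈7.4619) theta=-1539/3500 (≈-0.4397)
After 5 (propagate distance d=32): x=-34697/5250 (≈-6.6090) theta=-1539/3500 (≈-0.4397)
After 6 (thin lens f=-57): x=-34697/5250 (≈-6.6090) theta=-47509/85500 (≈-0.5557)
After 7 (propagate distance d=21 (to screen)): x=-3646427/199500 (≈-18.2778) theta=-47509/85500 (≈-0.5557)
|theta_initial|=0.3000 |theta_final|=47509/85500 (≈0.5557) -> increased

Answer: yes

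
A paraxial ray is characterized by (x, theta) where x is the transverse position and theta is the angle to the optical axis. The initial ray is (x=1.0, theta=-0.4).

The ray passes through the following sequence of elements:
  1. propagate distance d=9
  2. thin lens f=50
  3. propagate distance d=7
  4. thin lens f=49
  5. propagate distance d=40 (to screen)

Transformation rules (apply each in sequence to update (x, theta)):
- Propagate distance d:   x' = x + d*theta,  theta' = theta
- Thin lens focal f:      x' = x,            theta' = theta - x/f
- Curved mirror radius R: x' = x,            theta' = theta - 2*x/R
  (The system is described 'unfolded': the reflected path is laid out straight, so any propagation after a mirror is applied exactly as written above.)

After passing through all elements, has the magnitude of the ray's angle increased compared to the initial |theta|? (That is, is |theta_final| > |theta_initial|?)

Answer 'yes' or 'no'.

Initial: x=1.0000 theta=-0.4000
After 1 (propagate distance d=9): x=-2.6000 theta=-0.4000
After 2 (thin lens f=50): x=-2.6000 theta=-0.3480
After 3 (propagate distance d=7): x=-5.0360 theta=-0.3480
After 4 (thin lens f=49): x=-5.0360 theta=-1502/6125 (≈-0.2452)
After 5 (propagate distance d=40 (to screen)): x=-181851/12250 (≈-14.8450) theta=-1502/6125 (≈-0.2452)
|theta_initial|=0.4000 |theta_final|=1502/6125 (≈0.2452) -> not increased

Answer: no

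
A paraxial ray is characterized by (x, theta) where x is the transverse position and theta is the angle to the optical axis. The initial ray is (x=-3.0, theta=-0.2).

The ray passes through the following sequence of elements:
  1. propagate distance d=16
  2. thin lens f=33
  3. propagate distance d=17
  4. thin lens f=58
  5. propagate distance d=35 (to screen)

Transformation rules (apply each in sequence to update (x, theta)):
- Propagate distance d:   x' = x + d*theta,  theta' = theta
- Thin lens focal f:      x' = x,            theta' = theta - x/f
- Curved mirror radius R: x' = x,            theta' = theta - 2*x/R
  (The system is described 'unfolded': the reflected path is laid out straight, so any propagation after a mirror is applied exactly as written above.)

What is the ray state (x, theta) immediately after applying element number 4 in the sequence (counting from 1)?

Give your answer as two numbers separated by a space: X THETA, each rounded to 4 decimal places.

Initial: x=-3.0000 theta=-0.2000
After 1 (propagate distance d=16): x=-6.2000 theta=-0.2000
After 2 (thin lens f=33): x=-6.2000 theta=-2/165 (≈-0.0121)
After 3 (propagate distance d=17): x=-1057/165 (≈-6.4061) theta=-2/165 (≈-0.0121)
After 4 (thin lens f=58): x=-1057/165 (≈-6.4061) theta=941/9570 (≈0.0983)
Rounded to 4 decimal places: x = -6.4061, theta = 0.0983

Answer: -6.4061 0.0983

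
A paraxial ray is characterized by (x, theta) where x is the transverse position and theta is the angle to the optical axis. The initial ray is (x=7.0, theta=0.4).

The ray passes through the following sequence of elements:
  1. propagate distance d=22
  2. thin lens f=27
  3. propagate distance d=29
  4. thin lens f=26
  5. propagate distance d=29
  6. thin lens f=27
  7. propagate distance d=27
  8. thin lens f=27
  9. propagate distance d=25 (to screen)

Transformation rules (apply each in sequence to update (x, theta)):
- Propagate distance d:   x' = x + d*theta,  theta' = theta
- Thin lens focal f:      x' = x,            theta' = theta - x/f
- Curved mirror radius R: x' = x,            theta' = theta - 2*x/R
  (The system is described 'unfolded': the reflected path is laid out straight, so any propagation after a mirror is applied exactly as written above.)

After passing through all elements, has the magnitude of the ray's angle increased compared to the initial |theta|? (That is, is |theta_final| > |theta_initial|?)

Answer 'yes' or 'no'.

Initial: x=7.0000 theta=0.4000
After 1 (propagate distance d=22): x=15.8000 theta=0.4000
After 2 (thin lens f=27): x=15.8000 theta=-5/27 (≈-0.1852)
After 3 (propagate distance d=29): x=1408/135 (≈10.4296) theta=-5/27 (≈-0.1852)
After 4 (thin lens f=26): x=1408/135 (≈10.4296) theta=-343/585 (≈-0.5863)
After 5 (propagate distance d=29): x=-11537/1755 (≈-6.5738) theta=-343/585 (≈-0.5863)
After 6 (thin lens f=27): x=-11537/1755 (≈-6.5738) theta=-16246/47385 (≈-0.3429)
After 7 (propagate distance d=27): x=-1029/65 (≈-15.8308) theta=-16246/47385 (≈-0.3429)
After 8 (thin lens f=27): x=-1029/65 (≈-15.8308) theta=11537/47385 (≈0.2435)
After 9 (propagate distance d=25 (to screen)): x=-461716/47385 (≈-9.7439) theta=11537/47385 (≈0.2435)
|theta_initial|=0.4000 |theta_final|=11537/47385 (≈0.2435) -> not increased

Answer: no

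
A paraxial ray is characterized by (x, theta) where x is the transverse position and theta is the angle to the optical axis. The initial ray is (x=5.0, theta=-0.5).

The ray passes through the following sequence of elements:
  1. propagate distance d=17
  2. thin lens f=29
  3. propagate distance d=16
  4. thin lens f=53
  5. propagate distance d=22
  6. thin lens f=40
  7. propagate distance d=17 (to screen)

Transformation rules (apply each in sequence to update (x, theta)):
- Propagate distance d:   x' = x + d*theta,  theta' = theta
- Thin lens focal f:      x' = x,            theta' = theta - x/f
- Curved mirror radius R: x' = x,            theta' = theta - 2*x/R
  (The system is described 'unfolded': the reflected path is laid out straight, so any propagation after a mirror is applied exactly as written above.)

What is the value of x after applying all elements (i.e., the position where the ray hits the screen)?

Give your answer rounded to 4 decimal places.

Initial: x=5.0000 theta=-0.5000
After 1 (propagate distance d=17): x=-3.5000 theta=-0.5000
After 2 (thin lens f=29): x=-3.5000 theta=-11/29 (≈-0.3793)
After 3 (propagate distance d=16): x=-555/58 (≈-9.5690) theta=-11/29 (≈-0.3793)
After 4 (thin lens f=53): x=-555/58 (≈-9.5690) theta=-611/3074 (≈-0.1988)
After 5 (propagate distance d=22): x=-42857/3074 (≈-13.9418) theta=-611/3074 (≈-0.1988)
After 6 (thin lens f=40): x=-42857/3074 (≈-13.9418) theta=18417/122960 (≈0.1498)
After 7 (propagate distance d=17 (to screen)): x=-1401191/122960 (≈-11.3955) theta=18417/122960 (≈0.1498)
Rounded to 4 decimal places: x = -11.3955

Answer: -11.3955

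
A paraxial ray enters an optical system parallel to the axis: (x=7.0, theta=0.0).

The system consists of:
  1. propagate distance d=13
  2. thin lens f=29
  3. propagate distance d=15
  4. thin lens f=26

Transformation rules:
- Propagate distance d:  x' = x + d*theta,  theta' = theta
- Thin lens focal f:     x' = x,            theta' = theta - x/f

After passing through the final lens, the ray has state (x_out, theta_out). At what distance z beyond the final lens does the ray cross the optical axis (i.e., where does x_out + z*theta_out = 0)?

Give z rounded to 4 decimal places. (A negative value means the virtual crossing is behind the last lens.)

Initial: x=7.0000 theta=0.0000
After 1 (propagate distance d=13): x=7.0000 theta=0.0000
After 2 (thin lens f=29): x=7.0000 theta=-7/29 (≈-0.2414)
After 3 (propagate distance d=15): x=98/29 (≈3.3793) theta=-7/29 (≈-0.2414)
After 4 (thin lens f=26): x=98/29 (≈3.3793) theta=-140/377 (≈-0.3714)
z_focus = -x_out/theta_out = -(98/29)/(-140/377) = 9.1000
Rounded to 4 decimal places: z = 9.1000

Answer: 9.1000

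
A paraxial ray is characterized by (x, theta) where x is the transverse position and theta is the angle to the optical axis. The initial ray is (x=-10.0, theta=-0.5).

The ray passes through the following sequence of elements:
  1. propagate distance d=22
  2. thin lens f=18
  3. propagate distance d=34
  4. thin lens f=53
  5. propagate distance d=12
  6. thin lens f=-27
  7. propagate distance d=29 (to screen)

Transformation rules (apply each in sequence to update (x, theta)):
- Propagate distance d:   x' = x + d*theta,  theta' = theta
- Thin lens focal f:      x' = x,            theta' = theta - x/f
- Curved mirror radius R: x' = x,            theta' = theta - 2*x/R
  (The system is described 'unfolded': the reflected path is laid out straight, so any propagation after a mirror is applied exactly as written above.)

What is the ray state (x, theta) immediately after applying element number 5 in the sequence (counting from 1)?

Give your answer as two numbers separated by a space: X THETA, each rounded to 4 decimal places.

Initial: x=-10.0000 theta=-0.5000
After 1 (propagate distance d=22): x=-21.0000 theta=-0.5000
After 2 (thin lens f=18): x=-21.0000 theta=2/3 (≈0.6667)
After 3 (propagate distance d=34): x=5/3 (≈1.6667) theta=2/3 (≈0.6667)
After 4 (thin lens f=53): x=5/3 (≈1.6667) theta=101/159 (≈0.6352)
After 5 (propagate distance d=12): x=1477/159 (≈9.2893) theta=101/159 (≈0.6352)
Rounded to 4 decimal places: x = 9.2893, theta = 0.6352

Answer: 9.2893 0.6352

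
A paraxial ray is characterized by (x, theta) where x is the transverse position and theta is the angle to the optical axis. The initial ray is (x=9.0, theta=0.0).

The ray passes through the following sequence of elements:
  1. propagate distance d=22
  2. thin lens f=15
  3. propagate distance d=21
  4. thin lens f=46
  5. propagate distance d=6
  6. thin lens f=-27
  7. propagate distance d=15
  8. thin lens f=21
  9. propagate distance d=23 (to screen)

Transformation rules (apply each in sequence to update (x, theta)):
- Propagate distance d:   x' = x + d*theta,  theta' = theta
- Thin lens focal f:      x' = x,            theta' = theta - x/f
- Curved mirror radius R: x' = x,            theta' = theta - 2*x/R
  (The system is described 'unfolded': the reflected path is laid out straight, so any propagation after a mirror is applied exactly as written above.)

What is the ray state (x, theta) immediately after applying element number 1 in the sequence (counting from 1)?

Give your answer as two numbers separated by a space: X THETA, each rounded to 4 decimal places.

Initial: x=9.0000 theta=0.0000
After 1 (propagate distance d=22): x=9.0000 theta=0.0000
Rounded to 4 decimal places: x = 9.0000, theta = 0.0000

Answer: 9.0000 0.0000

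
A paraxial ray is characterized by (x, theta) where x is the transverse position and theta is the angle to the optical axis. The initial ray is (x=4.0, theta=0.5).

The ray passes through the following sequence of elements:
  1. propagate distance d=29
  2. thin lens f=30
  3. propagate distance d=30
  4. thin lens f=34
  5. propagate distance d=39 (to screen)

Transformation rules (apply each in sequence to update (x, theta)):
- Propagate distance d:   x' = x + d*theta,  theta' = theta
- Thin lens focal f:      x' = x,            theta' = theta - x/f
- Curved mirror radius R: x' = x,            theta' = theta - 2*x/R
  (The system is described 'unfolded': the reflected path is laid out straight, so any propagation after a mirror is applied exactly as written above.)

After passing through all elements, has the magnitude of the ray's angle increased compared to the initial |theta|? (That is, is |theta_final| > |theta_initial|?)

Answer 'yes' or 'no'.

Initial: x=4.0000 theta=0.5000
After 1 (propagate distance d=29): x=18.5000 theta=0.5000
After 2 (thin lens f=30): x=18.5000 theta=-7/60 (≈-0.1167)
After 3 (propagate distance d=30): x=15.0000 theta=-7/60 (≈-0.1167)
After 4 (thin lens f=34): x=15.0000 theta=-569/1020 (≈-0.5578)
After 5 (propagate distance d=39 (to screen)): x=-2297/340 (≈-6.7559) theta=-569/1020 (≈-0.5578)
|theta_initial|=0.5000 |theta_final|=569/1020 (≈0.5578) -> increased

Answer: yes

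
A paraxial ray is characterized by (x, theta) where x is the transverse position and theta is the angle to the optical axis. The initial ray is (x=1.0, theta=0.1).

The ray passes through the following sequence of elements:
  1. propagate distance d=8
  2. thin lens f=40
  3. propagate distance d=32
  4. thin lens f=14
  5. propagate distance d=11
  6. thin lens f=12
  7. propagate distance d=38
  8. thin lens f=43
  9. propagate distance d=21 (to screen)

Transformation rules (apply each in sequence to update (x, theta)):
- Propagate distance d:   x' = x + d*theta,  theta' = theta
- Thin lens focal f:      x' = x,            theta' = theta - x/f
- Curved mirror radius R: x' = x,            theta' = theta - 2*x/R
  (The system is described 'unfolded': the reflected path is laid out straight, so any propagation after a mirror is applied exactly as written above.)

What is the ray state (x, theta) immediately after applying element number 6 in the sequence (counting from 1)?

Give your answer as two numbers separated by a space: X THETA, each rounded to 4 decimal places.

Answer: 1.3679 -0.3133

Derivation:
Initial: x=1.0000 theta=0.1000
After 1 (propagate distance d=8): x=1.8000 theta=0.1000
After 2 (thin lens f=40): x=1.8000 theta=0.0550
After 3 (propagate distance d=32): x=3.5600 theta=0.0550
After 4 (thin lens f=14): x=3.5600 theta=-279/1400 (≈-0.1993)
After 5 (propagate distance d=11): x=383/280 (≈1.3679) theta=-279/1400 (≈-0.1993)
After 6 (thin lens f=12): x=383/280 (≈1.3679) theta=-5263/16800 (≈-0.3133)
Rounded to 4 decimal places: x = 1.3679, theta = -0.3133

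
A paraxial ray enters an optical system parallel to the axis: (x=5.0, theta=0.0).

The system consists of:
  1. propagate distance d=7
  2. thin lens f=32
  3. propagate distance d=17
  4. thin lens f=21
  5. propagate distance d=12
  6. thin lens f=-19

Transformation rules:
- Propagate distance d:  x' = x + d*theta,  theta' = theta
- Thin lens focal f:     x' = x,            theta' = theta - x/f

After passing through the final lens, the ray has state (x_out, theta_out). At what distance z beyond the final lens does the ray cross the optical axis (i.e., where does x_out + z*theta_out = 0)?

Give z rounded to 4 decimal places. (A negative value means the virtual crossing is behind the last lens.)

Answer: -2.7753

Derivation:
Initial: x=5.0000 theta=0.0000
After 1 (propagate distance d=7): x=5.0000 theta=0.0000
After 2 (thin lens f=32): x=5.0000 theta=-5/32 (≈-0.1563)
After 3 (propagate distance d=17): x=75/32 (≈2.3438) theta=-5/32 (≈-0.1563)
After 4 (thin lens f=21): x=75/32 (≈2.3438) theta=-15/56 (≈-0.2679)
After 5 (propagate distance d=12): x=-195/224 (≈-0.8705) theta=-15/56 (≈-0.2679)
After 6 (thin lens f=-19): x=-195/224 (≈-0.8705) theta=-1335/4256 (≈-0.3137)
z_focus = -x_out/theta_out = -(-195/224)/(-1335/4256) = -247/89 ≈ -2.7753
Rounded to 4 decimal places: z = -2.7753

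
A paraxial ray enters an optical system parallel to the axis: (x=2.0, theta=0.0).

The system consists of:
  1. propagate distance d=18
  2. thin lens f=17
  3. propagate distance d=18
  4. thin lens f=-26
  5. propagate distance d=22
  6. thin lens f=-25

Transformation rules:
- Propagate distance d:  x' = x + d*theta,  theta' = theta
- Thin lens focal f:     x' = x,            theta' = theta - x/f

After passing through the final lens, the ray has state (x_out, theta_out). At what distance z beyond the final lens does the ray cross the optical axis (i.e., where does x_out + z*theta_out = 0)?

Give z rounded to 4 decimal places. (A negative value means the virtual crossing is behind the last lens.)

Initial: x=2.0000 theta=0.0000
After 1 (propagate distance d=18): x=2.0000 theta=0.0000
After 2 (thin lens f=17): x=2.0000 theta=-2/17 (≈-0.1176)
After 3 (propagate distance d=18): x=-2/17 (≈-0.1176) theta=-2/17 (≈-0.1176)
After 4 (thin lens f=-26): x=-2/17 (≈-0.1176) theta=-27/221 (≈-0.1222)
After 5 (propagate distance d=22): x=-620/221 (≈-2.8054) theta=-27/221 (≈-0.1222)
After 6 (thin lens f=-25): x=-620/221 (≈-2.8054) theta=-259/1105 (≈-0.2344)
z_focus = -x_out/theta_out = -(-620/221)/(-259/1105) = -3100/259 ≈ -11.9691
Rounded to 4 decimal places: z = -11.9691

Answer: -11.9691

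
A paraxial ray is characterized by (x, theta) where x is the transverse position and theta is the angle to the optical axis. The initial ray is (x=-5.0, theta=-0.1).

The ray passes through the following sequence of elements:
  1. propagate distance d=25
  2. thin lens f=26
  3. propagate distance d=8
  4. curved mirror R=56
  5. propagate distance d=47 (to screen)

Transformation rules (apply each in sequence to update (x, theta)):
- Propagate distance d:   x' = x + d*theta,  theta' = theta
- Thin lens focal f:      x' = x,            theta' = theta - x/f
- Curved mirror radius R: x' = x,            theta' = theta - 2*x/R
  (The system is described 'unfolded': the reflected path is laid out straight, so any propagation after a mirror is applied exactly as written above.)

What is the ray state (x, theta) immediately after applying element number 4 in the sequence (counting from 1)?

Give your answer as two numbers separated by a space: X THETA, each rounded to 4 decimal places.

Answer: -5.9923 0.4025

Derivation:
Initial: x=-5.0000 theta=-0.1000
After 1 (propagate distance d=25): x=-7.5000 theta=-0.1000
After 2 (thin lens f=26): x=-7.5000 theta=49/260 (≈0.1885)
After 3 (propagate distance d=8): x=-779/130 (≈-5.9923) theta=49/260 (≈0.1885)
After 4 (curved mirror R=56): x=-779/130 (≈-5.9923) theta=293/728 (≈0.4025)
Rounded to 4 decimal places: x = -5.9923, theta = 0.4025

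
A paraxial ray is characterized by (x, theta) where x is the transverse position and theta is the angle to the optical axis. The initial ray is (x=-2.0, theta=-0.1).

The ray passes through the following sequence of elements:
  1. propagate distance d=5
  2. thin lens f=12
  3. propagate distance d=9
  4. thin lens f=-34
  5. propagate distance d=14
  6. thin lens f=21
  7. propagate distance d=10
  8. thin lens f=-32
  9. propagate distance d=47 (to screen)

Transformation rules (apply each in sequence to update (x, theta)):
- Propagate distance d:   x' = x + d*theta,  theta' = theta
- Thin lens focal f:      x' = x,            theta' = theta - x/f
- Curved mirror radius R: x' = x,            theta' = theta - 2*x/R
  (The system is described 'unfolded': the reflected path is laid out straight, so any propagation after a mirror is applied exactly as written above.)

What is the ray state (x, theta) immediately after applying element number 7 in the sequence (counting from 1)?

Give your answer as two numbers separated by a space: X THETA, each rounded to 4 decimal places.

Answer: 0.3015 0.0938

Derivation:
Initial: x=-2.0000 theta=-0.1000
After 1 (propagate distance d=5): x=-2.5000 theta=-0.1000
After 2 (thin lens f=12): x=-2.5000 theta=13/120 (≈0.1083)
After 3 (propagate distance d=9): x=-1.5250 theta=13/120 (≈0.1083)
After 4 (thin lens f=-34): x=-1.5250 theta=259/4080 (≈0.0635)
After 5 (propagate distance d=14): x=-649/1020 (≈-0.6363) theta=259/4080 (≈0.0635)
After 6 (thin lens f=21): x=-649/1020 (≈-0.6363) theta=1607/17136 (≈0.0938)
After 7 (propagate distance d=10): x=12917/42840 (≈0.3015) theta=1607/17136 (≈0.0938)
Rounded to 4 decimal places: x = 0.3015, theta = 0.0938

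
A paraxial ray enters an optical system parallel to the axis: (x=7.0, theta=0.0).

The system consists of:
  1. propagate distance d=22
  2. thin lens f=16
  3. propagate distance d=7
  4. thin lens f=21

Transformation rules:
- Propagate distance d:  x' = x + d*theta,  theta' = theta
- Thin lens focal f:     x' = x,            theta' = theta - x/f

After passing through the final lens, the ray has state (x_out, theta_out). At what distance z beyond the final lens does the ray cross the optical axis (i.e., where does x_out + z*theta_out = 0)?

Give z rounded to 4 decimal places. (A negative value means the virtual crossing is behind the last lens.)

Answer: 6.3000

Derivation:
Initial: x=7.0000 theta=0.0000
After 1 (propagate distance d=22): x=7.0000 theta=0.0000
After 2 (thin lens f=16): x=7.0000 theta=-0.4375
After 3 (propagate distance d=7): x=3.9375 theta=-0.4375
After 4 (thin lens f=21): x=3.9375 theta=-0.6250
z_focus = -x_out/theta_out = -(3.9375)/(-0.6250) = 6.3000
Rounded to 4 decimal places: z = 6.3000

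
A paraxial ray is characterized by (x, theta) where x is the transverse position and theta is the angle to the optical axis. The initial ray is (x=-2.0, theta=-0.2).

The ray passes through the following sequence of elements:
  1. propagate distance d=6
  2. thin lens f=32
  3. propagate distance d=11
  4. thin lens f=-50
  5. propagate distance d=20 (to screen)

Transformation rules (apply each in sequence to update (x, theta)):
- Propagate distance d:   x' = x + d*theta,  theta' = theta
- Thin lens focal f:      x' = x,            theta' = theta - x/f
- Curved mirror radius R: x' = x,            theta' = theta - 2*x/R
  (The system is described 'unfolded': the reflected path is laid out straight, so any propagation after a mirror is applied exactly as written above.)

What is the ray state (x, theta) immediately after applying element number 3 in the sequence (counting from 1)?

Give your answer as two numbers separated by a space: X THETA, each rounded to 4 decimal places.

Initial: x=-2.0000 theta=-0.2000
After 1 (propagate distance d=6): x=-3.2000 theta=-0.2000
After 2 (thin lens f=32): x=-3.2000 theta=-0.1000
After 3 (propagate distance d=11): x=-4.3000 theta=-0.1000
Rounded to 4 decimal places: x = -4.3000, theta = -0.1000

Answer: -4.3000 -0.1000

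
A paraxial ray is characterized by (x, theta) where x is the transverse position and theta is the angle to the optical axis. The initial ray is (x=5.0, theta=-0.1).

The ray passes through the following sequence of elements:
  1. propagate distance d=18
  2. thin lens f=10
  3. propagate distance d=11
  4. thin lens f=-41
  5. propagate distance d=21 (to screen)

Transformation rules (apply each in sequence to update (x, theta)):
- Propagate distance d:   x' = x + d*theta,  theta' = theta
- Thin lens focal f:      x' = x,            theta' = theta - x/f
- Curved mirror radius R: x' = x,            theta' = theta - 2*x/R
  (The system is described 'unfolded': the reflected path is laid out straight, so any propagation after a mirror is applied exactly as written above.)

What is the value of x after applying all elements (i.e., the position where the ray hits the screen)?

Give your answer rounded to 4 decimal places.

Answer: -10.9673

Derivation:
Initial: x=5.0000 theta=-0.1000
After 1 (propagate distance d=18): x=3.2000 theta=-0.1000
After 2 (thin lens f=10): x=3.2000 theta=-0.4200
After 3 (propagate distance d=11): x=-1.4200 theta=-0.4200
After 4 (thin lens f=-41): x=-1.4200 theta=-466/1025 (≈-0.4546)
After 5 (propagate distance d=21 (to screen)): x=-22483/2050 (≈-10.9673) theta=-466/1025 (≈-0.4546)
Rounded to 4 decimal places: x = -10.9673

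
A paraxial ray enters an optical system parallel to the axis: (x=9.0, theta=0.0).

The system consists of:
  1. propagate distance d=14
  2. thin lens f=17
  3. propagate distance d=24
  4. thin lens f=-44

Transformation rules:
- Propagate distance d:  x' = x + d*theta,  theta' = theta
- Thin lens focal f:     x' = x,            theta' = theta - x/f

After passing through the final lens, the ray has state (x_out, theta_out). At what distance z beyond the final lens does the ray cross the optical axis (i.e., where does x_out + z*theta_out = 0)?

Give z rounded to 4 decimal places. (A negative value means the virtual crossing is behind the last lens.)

Answer: -6.0392

Derivation:
Initial: x=9.0000 theta=0.0000
After 1 (propagate distance d=14): x=9.0000 theta=0.0000
After 2 (thin lens f=17): x=9.0000 theta=-9/17 (≈-0.5294)
After 3 (propagate distance d=24): x=-63/17 (≈-3.7059) theta=-9/17 (≈-0.5294)
After 4 (thin lens f=-44): x=-63/17 (≈-3.7059) theta=-27/44 (≈-0.6136)
z_focus = -x_out/theta_out = -(-63/17)/(-27/44) = -308/51 ≈ -6.0392
Rounded to 4 decimal places: z = -6.0392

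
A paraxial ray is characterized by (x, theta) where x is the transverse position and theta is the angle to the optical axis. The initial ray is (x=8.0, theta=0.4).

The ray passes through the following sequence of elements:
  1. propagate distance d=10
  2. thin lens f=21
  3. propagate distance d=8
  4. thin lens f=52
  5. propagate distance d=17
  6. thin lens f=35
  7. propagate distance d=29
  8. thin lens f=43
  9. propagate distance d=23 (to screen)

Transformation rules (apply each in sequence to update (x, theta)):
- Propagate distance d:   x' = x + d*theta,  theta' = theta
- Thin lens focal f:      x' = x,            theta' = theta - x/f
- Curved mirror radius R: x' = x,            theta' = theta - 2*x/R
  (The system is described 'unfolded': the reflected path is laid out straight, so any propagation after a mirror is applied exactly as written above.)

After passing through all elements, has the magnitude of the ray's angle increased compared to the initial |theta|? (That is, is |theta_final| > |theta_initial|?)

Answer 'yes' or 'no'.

Initial: x=8.0000 theta=0.4000
After 1 (propagate distance d=10): x=12.0000 theta=0.4000
After 2 (thin lens f=21): x=12.0000 theta=-6/35 (≈-0.1714)
After 3 (propagate distance d=8): x=372/35 (≈10.6286) theta=-6/35 (≈-0.1714)
After 4 (thin lens f=52): x=372/35 (≈10.6286) theta=-171/455 (≈-0.3758)
After 5 (propagate distance d=17): x=1929/455 (≈4.2396) theta=-171/455 (≈-0.3758)
After 6 (thin lens f=35): x=1929/455 (≈4.2396) theta=-7914/15925 (≈-0.4970)
After 7 (propagate distance d=29): x=-161991/15925 (≈-10.1721) theta=-7914/15925 (≈-0.4970)
After 8 (thin lens f=43): x=-161991/15925 (≈-10.1721) theta=-3639/13975 (≈-0.2604)
After 9 (propagate distance d=23 (to screen)): x=-11066766/684775 (≈-16.1612) theta=-3639/13975 (≈-0.2604)
|theta_initial|=0.4000 |theta_final|=3639/13975 (≈0.2604) -> not increased

Answer: no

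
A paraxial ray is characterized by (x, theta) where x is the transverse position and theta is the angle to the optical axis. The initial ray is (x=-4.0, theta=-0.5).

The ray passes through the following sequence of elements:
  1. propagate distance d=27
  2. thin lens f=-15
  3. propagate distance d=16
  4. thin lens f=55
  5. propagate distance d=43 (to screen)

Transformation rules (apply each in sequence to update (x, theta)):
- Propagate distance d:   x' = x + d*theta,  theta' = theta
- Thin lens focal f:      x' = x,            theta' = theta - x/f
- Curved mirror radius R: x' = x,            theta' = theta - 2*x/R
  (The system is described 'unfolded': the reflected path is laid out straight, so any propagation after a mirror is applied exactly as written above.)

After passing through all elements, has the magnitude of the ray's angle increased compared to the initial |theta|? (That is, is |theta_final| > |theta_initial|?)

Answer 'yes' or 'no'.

Answer: yes

Derivation:
Initial: x=-4.0000 theta=-0.5000
After 1 (propagate distance d=27): x=-17.5000 theta=-0.5000
After 2 (thin lens f=-15): x=-17.5000 theta=-5/3 (≈-1.6667)
After 3 (propagate distance d=16): x=-265/6 (≈-44.1667) theta=-5/3 (≈-1.6667)
After 4 (thin lens f=55): x=-265/6 (≈-44.1667) theta=-19/22 (≈-0.8636)
After 5 (propagate distance d=43 (to screen)): x=-2683/33 (≈-81.3030) theta=-19/22 (≈-0.8636)
|theta_initial|=0.5000 |theta_final|=19/22 (≈0.8636) -> increased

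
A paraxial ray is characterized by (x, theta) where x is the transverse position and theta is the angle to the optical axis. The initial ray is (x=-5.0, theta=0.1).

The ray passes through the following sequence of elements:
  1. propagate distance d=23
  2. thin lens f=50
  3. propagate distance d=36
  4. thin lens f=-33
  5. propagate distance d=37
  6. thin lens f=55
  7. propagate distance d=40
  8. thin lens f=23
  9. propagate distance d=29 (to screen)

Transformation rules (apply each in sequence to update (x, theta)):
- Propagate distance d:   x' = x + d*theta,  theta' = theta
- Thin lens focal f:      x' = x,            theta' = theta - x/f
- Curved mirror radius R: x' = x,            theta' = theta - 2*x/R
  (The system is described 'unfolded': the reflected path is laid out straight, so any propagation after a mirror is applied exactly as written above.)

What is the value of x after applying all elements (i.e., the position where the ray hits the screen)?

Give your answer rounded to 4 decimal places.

Initial: x=-5.0000 theta=0.1000
After 1 (propagate distance d=23): x=-2.7000 theta=0.1000
After 2 (thin lens f=50): x=-2.7000 theta=0.1540
After 3 (propagate distance d=36): x=2.8440 theta=0.1540
After 4 (thin lens f=-33): x=2.8440 theta=1321/5500 (≈0.2402)
After 5 (propagate distance d=37): x=64519/5500 (≈11.7307) theta=1321/5500 (≈0.2402)
After 6 (thin lens f=55): x=64519/5500 (≈11.7307) theta=2034/75625 (≈0.0269)
After 7 (propagate distance d=40): x=774797/60500 (≈12.8066) theta=2034/75625 (≈0.0269)
After 8 (thin lens f=23): x=774797/60500 (≈12.8066) theta=-3686857/6957500 (≈-0.5299)
After 9 (propagate distance d=29 (to screen)): x=-8908599/3478750 (≈-2.5609) theta=-3686857/6957500 (≈-0.5299)
Rounded to 4 decimal places: x = -2.5609

Answer: -2.5609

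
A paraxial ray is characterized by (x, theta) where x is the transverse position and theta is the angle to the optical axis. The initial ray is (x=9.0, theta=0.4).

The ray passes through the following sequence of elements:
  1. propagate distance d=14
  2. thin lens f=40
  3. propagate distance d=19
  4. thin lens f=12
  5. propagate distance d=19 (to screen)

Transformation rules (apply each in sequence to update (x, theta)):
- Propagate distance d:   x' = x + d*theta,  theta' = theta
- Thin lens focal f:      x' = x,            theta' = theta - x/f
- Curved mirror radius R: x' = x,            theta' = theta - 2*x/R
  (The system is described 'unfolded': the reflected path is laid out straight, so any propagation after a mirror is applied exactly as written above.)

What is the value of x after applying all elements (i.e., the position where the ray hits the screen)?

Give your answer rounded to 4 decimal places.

Initial: x=9.0000 theta=0.4000
After 1 (propagate distance d=14): x=14.6000 theta=0.4000
After 2 (thin lens f=40): x=14.6000 theta=0.0350
After 3 (propagate distance d=19): x=15.2650 theta=0.0350
After 4 (thin lens f=12): x=15.2650 theta=-2969/2400 (≈-1.2371)
After 5 (propagate distance d=19 (to screen)): x=-791/96 (≈-8.2396) theta=-2969/2400 (≈-1.2371)
Rounded to 4 decimal places: x = -8.2396

Answer: -8.2396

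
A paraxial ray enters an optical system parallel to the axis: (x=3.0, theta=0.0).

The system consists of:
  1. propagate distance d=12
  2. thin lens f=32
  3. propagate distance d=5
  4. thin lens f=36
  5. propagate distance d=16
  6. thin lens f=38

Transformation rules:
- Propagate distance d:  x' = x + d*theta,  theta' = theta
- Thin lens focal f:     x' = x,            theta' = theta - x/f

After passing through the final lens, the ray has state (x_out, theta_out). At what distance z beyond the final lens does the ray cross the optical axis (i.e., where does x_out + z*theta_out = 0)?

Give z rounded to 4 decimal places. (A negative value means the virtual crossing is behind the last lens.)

Initial: x=3.0000 theta=0.0000
After 1 (propagate distance d=12): x=3.0000 theta=0.0000
After 2 (thin lens f=32): x=3.0000 theta=-3/32 (≈-0.0938)
After 3 (propagate distance d=5): x=81/32 (≈2.5313) theta=-3/32 (≈-0.0938)
After 4 (thin lens f=36): x=81/32 (≈2.5313) theta=-21/128 (≈-0.1641)
After 5 (propagate distance d=16): x=-3/32 (≈-0.0938) theta=-21/128 (≈-0.1641)
After 6 (thin lens f=38): x=-3/32 (≈-0.0938) theta=-393/2432 (≈-0.1616)
z_focus = -x_out/theta_out = -(-3/32)/(-393/2432) = -76/131 ≈ -0.5802
Rounded to 4 decimal places: z = -0.5802

Answer: -0.5802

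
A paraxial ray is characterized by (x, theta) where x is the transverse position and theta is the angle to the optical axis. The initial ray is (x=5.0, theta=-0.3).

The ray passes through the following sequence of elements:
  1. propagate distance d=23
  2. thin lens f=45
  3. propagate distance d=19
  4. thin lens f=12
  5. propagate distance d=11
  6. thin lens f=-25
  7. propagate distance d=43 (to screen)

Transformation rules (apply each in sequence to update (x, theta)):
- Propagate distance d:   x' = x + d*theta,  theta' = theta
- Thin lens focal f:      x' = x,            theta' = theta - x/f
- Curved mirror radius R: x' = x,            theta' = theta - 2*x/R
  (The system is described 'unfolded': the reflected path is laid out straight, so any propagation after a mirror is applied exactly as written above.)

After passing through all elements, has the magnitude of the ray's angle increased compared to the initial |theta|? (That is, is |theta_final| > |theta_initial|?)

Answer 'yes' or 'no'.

Initial: x=5.0000 theta=-0.3000
After 1 (propagate distance d=23): x=-1.9000 theta=-0.3000
After 2 (thin lens f=45): x=-1.9000 theta=-58/225 (≈-0.2578)
After 3 (propagate distance d=19): x=-3059/450 (≈-6.7978) theta=-58/225 (≈-0.2578)
After 4 (thin lens f=12): x=-3059/450 (≈-6.7978) theta=1667/5400 (≈0.3087)
After 5 (propagate distance d=11): x=-18371/5400 (≈-3.4020) theta=1667/5400 (≈0.3087)
After 6 (thin lens f=-25): x=-18371/5400 (≈-3.4020) theta=971/5625 (≈0.1726)
After 7 (propagate distance d=43 (to screen)): x=542797/135000 (≈4.0207) theta=971/5625 (≈0.1726)
|theta_initial|=0.3000 |theta_final|=971/5625 (≈0.1726) -> not increased

Answer: no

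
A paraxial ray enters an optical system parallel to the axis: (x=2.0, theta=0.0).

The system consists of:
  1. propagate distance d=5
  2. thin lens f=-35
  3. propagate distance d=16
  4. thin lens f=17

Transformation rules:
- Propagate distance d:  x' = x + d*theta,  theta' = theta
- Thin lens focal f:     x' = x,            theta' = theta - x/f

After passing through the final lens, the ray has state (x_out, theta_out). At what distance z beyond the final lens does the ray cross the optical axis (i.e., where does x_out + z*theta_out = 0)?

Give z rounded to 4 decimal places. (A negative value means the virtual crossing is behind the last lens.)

Initial: x=2.0000 theta=0.0000
After 1 (propagate distance d=5): x=2.0000 theta=0.0000
After 2 (thin lens f=-35): x=2.0000 theta=2/35 (≈0.0571)
After 3 (propagate distance d=16): x=102/35 (≈2.9143) theta=2/35 (≈0.0571)
After 4 (thin lens f=17): x=102/35 (≈2.9143) theta=-4/35 (≈-0.1143)
z_focus = -x_out/theta_out = -(102/35)/(-4/35) = 25.5000
Rounded to 4 decimal places: z = 25.5000

Answer: 25.5000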